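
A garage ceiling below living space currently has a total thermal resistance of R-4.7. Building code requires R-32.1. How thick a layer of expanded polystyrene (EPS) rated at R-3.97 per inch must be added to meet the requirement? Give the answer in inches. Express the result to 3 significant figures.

6.90 in

ΔR = 32.1 − 4.7 = 27.4 ft²·°F·h/BTU
L = ΔR / (R/in) = 27.4/3.97 = 6.902 in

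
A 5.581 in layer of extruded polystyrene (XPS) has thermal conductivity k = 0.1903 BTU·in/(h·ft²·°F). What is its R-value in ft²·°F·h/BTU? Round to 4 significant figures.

R = L/k = 5.581/0.1903 = 29.327 ft²·°F·h/BTU

29.33 ft²·°F·h/BTU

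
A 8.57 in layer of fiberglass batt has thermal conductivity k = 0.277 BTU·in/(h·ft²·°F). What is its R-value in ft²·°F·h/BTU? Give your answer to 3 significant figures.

R = L/k = 8.57/0.277 = 30.94 ft²·°F·h/BTU

30.9 ft²·°F·h/BTU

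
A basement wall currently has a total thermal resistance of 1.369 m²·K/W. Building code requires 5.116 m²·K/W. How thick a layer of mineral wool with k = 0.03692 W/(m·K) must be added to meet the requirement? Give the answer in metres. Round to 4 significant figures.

0.1383 m

ΔR = 5.116 − 1.369 = 3.747 m²·K/W
L = ΔR × k = 3.747 × 0.03692 = 0.13834 m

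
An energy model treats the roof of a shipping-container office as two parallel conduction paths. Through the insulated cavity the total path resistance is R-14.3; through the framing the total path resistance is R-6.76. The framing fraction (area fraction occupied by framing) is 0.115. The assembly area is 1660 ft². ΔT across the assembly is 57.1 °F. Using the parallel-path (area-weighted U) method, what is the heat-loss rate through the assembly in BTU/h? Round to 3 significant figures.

7480 BTU/h

U_eff = 0.885/14.3 + 0.115/6.76 = 0.06189 + 0.01701 = 0.0789
R_eff = 1/U_eff = 12.67 ft²·°F·h/BTU
Q = 1660 × 57.1 / 12.67 = 7479 BTU/h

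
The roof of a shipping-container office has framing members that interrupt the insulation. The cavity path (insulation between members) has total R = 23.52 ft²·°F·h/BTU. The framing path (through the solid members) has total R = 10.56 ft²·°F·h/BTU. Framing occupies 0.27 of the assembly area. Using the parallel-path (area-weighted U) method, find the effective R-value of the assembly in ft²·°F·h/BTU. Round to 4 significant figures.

U_eff = 0.73/23.52 + 0.27/10.56 = 0.031037 + 0.025568 = 0.056606
R_eff = 1/U_eff = 17.666 ft²·°F·h/BTU

17.67 ft²·°F·h/BTU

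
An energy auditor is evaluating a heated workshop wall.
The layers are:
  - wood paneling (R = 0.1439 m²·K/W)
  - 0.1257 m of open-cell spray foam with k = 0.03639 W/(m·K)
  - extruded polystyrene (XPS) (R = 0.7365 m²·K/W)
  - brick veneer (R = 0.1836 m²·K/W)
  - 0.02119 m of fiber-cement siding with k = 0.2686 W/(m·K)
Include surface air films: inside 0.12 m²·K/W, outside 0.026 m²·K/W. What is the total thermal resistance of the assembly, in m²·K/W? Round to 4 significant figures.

0.1257/0.03639 = 3.4542
0.02119/0.2686 = 0.078891
R_total = 0.12 + 0.1439 + 3.4542 + 0.7365 + 0.1836 + 0.078891 + 0.026 = 4.7431 m²·K/W

4.743 m²·K/W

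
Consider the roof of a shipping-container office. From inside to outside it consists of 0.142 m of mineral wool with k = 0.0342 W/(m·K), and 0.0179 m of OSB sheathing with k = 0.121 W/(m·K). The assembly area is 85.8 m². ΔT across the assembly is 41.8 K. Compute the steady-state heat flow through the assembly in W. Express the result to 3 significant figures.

0.142/0.0342 = 4.152
0.0179/0.121 = 0.1479
R_total = 4.152 + 0.1479 = 4.3 m²·K/W
Q = A·ΔT/R = 85.8 × 41.8 / 4.3 = 834.1 W

834 W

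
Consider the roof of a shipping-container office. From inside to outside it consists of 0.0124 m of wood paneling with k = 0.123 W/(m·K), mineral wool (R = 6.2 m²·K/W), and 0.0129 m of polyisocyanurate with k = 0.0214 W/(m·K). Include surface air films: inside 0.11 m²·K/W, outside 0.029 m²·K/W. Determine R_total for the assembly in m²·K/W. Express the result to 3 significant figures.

0.0124/0.123 = 0.1008
0.0129/0.0214 = 0.6028
R_total = 0.11 + 0.1008 + 6.2 + 0.6028 + 0.029 = 7.043 m²·K/W

7.04 m²·K/W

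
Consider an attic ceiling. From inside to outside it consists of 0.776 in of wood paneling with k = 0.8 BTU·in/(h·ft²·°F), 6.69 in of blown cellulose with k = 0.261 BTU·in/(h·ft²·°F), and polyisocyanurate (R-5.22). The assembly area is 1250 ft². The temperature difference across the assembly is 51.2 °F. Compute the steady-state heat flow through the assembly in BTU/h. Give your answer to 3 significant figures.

2010 BTU/h

0.776/0.8 = 0.97
6.69/0.261 = 25.63
R_total = 0.97 + 25.63 + 5.22 = 31.82 ft²·°F·h/BTU
Q = A·ΔT/R = 1250 × 51.2 / 31.82 = 2011 BTU/h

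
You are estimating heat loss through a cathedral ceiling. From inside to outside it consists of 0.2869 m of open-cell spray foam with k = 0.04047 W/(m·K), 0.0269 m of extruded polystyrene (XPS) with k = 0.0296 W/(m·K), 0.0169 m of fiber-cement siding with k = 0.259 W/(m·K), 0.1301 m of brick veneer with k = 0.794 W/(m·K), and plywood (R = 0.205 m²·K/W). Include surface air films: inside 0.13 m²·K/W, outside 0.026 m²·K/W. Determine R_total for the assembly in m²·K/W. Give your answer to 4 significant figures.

8.588 m²·K/W

0.2869/0.04047 = 7.0892
0.0269/0.0296 = 0.90878
0.0169/0.259 = 0.065251
0.1301/0.794 = 0.16385
R_total = 0.13 + 7.0892 + 0.90878 + 0.065251 + 0.16385 + 0.205 + 0.026 = 8.5881 m²·K/W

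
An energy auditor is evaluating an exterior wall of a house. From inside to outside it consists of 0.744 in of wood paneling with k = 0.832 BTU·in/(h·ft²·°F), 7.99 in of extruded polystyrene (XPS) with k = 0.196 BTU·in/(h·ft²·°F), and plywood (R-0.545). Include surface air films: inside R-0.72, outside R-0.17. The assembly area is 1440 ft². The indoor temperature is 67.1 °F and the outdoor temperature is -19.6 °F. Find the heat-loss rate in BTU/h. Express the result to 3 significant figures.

2900 BTU/h

0.744/0.832 = 0.8942
7.99/0.196 = 40.77
R_total = 0.72 + 0.8942 + 40.77 + 0.545 + 0.17 = 43.09 ft²·°F·h/BTU
Q = A·ΔT/R = 1440 × (67.1 − (-19.6)) / 43.09 = 2897 BTU/h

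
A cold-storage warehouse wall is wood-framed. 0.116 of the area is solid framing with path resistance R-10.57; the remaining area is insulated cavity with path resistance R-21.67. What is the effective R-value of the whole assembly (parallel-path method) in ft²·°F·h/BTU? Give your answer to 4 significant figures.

U_eff = 0.884/21.67 + 0.116/10.57 = 0.040794 + 0.010974 = 0.051768
R_eff = 1/U_eff = 19.317 ft²·°F·h/BTU

19.32 ft²·°F·h/BTU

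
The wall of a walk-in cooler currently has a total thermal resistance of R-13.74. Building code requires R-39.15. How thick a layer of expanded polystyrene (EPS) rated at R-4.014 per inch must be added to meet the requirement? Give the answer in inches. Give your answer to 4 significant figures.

ΔR = 39.15 − 13.74 = 25.41 ft²·°F·h/BTU
L = ΔR / (R/in) = 25.41/4.014 = 6.3303 in

6.330 in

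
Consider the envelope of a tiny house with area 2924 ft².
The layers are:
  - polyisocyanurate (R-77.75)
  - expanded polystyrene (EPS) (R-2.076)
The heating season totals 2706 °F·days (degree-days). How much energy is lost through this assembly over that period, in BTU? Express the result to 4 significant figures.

R_total = 77.75 + 2.076 = 79.826 ft²·°F·h/BTU
E = A × HDD × 24 / R = 2924 × 2706 × 24 / 79.826 = 2378900 BTU

2379000 BTU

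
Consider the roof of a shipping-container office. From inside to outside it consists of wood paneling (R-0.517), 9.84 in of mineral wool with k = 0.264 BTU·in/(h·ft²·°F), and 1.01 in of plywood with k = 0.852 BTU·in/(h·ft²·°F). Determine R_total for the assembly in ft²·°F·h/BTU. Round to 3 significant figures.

9.84/0.264 = 37.27
1.01/0.852 = 1.185
R_total = 0.517 + 37.27 + 1.185 = 38.98 ft²·°F·h/BTU

39.0 ft²·°F·h/BTU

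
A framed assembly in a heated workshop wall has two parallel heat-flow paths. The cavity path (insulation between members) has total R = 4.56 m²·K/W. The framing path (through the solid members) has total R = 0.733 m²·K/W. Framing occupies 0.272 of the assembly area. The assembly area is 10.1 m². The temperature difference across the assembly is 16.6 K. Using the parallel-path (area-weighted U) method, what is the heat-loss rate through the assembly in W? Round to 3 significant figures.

89.0 W

U_eff = 0.728/4.56 + 0.272/0.733 = 0.1596 + 0.3711 = 0.5307
R_eff = 1/U_eff = 1.884 m²·K/W
Q = 10.1 × 16.6 / 1.884 = 88.98 W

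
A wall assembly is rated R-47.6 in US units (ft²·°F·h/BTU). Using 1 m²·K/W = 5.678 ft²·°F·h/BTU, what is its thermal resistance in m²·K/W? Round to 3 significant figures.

R_SI = 47.6/5.678 = 8.383

8.38 m²·K/W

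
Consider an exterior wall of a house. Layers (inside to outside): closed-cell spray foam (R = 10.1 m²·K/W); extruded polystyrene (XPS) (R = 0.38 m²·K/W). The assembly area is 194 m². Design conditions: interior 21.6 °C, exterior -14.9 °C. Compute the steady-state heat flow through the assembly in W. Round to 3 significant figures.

676 W

R_total = 10.1 + 0.38 = 10.48 m²·K/W
Q = A·ΔT/R = 194 × (21.6 − (-14.9)) / 10.48 = 675.7 W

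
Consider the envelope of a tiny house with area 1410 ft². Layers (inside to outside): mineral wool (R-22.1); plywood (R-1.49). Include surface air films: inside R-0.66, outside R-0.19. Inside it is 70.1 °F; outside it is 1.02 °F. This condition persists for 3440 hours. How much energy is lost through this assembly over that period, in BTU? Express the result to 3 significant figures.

13700000 BTU

R_total = 0.66 + 22.1 + 1.49 + 0.19 = 24.44 ft²·°F·h/BTU
Q = 1410 × (70.1 − 1.02) / 24.44 = 3985 BTU/h
E = 3985 × 3440 = 13710000 BTU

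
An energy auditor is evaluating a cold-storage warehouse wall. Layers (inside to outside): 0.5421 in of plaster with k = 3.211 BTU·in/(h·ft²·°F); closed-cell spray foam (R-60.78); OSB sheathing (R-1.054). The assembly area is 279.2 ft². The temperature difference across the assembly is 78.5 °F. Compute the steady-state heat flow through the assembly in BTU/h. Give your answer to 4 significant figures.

0.5421/3.211 = 0.16883
R_total = 0.16883 + 60.78 + 1.054 = 62.003 ft²·°F·h/BTU
Q = A·ΔT/R = 279.2 × 78.5 / 62.003 = 353.49 BTU/h

353.5 BTU/h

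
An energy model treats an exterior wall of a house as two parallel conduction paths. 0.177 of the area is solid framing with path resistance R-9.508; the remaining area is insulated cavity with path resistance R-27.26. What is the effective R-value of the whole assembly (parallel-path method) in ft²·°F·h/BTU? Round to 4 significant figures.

20.49 ft²·°F·h/BTU

U_eff = 0.823/27.26 + 0.177/9.508 = 0.030191 + 0.018616 = 0.048807
R_eff = 1/U_eff = 20.489 ft²·°F·h/BTU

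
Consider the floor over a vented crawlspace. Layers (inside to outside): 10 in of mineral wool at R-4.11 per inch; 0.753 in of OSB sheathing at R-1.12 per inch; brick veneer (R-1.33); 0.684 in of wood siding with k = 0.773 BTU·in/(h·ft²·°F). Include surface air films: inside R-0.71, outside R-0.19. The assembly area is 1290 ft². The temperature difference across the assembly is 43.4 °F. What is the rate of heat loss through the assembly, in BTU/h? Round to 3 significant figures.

1240 BTU/h

10 × 4.11 = 41.1
0.753 × 1.12 = 0.8434
0.684/0.773 = 0.8849
R_total = 0.71 + 41.1 + 0.8434 + 1.33 + 0.8849 + 0.19 = 45.06 ft²·°F·h/BTU
Q = A·ΔT/R = 1290 × 43.4 / 45.06 = 1243 BTU/h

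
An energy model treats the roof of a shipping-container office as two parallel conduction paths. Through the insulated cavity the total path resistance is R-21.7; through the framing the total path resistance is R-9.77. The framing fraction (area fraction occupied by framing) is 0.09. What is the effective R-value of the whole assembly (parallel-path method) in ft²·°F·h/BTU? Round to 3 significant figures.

19.6 ft²·°F·h/BTU

U_eff = 0.91/21.7 + 0.09/9.77 = 0.04194 + 0.009212 = 0.05115
R_eff = 1/U_eff = 19.55 ft²·°F·h/BTU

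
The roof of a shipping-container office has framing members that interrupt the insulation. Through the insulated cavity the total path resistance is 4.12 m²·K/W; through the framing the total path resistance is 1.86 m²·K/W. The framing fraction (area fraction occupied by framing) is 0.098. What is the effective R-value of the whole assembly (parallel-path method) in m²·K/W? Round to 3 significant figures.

U_eff = 0.902/4.12 + 0.098/1.86 = 0.2189 + 0.05269 = 0.2716
R_eff = 1/U_eff = 3.682 m²·K/W

3.68 m²·K/W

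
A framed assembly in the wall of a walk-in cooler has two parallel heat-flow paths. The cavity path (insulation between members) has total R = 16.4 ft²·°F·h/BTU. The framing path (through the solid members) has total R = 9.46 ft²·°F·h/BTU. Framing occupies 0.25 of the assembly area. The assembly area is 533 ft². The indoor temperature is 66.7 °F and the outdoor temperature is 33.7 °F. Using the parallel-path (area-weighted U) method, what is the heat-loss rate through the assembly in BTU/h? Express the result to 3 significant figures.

1270 BTU/h

U_eff = 0.75/16.4 + 0.25/9.46 = 0.04573 + 0.02643 = 0.07216
R_eff = 1/U_eff = 13.86 ft²·°F·h/BTU
Q = 533 × (66.7 − 33.7) / 13.86 = 1269 BTU/h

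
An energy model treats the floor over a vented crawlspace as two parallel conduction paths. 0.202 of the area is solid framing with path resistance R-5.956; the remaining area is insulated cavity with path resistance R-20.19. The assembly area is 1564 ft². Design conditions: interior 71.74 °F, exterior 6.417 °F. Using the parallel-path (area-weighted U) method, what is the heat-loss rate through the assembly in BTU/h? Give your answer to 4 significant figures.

7503 BTU/h

U_eff = 0.798/20.19 + 0.202/5.956 = 0.039525 + 0.033915 = 0.07344
R_eff = 1/U_eff = 13.617 ft²·°F·h/BTU
Q = 1564 × (71.74 − 6.417) / 13.617 = 7503 BTU/h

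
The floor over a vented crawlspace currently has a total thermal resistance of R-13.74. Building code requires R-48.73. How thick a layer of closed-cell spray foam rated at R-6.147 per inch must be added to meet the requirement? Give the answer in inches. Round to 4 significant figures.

5.692 in

ΔR = 48.73 − 13.74 = 34.99 ft²·°F·h/BTU
L = ΔR / (R/in) = 34.99/6.147 = 5.6922 in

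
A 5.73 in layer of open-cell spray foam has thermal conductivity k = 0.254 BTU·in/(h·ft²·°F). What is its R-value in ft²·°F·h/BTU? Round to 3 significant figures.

R = L/k = 5.73/0.254 = 22.56 ft²·°F·h/BTU

22.6 ft²·°F·h/BTU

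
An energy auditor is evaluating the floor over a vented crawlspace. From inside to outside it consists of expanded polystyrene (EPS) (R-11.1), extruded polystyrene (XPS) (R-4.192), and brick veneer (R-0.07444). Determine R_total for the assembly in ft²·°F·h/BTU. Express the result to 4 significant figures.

15.37 ft²·°F·h/BTU

R_total = 11.1 + 4.192 + 0.07444 = 15.366 ft²·°F·h/BTU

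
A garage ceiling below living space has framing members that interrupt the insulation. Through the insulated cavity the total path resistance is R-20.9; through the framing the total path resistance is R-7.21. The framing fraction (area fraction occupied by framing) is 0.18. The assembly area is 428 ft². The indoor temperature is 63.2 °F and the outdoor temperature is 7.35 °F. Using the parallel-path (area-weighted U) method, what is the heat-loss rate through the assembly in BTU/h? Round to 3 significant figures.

U_eff = 0.82/20.9 + 0.18/7.21 = 0.03923 + 0.02497 = 0.0642
R_eff = 1/U_eff = 15.58 ft²·°F·h/BTU
Q = 428 × (63.2 − 7.35) / 15.58 = 1535 BTU/h

1530 BTU/h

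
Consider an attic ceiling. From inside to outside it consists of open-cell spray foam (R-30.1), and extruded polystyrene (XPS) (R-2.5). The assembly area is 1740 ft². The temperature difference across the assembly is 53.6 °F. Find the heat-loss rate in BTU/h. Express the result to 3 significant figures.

R_total = 30.1 + 2.5 = 32.6 ft²·°F·h/BTU
Q = A·ΔT/R = 1740 × 53.6 / 32.6 = 2861 BTU/h

2860 BTU/h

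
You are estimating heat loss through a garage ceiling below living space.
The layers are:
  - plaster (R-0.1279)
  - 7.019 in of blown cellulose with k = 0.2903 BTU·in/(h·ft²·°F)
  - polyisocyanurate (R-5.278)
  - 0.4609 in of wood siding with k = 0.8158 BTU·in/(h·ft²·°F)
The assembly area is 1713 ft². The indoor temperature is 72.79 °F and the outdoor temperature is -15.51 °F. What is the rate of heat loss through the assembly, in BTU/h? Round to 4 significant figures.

5017 BTU/h

7.019/0.2903 = 24.178
0.4609/0.8158 = 0.56497
R_total = 0.1279 + 24.178 + 5.278 + 0.56497 = 30.149 ft²·°F·h/BTU
Q = A·ΔT/R = 1713 × (72.79 − (-15.51)) / 30.149 = 5017 BTU/h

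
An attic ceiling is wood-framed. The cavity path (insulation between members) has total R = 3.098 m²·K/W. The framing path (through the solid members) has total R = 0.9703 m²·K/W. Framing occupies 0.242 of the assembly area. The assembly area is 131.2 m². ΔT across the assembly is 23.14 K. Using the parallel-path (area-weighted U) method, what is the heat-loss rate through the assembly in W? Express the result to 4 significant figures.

1500 W

U_eff = 0.758/3.098 + 0.242/0.9703 = 0.24467 + 0.24941 = 0.49408
R_eff = 1/U_eff = 2.024 m²·K/W
Q = 131.2 × 23.14 / 2.024 = 1500 W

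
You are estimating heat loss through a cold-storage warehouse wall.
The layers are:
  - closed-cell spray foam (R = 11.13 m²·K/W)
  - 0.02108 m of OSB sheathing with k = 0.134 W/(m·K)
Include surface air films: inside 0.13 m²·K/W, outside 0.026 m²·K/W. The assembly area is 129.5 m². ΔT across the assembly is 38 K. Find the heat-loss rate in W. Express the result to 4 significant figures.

0.02108/0.134 = 0.15731
R_total = 0.13 + 11.13 + 0.15731 + 0.026 = 11.443 m²·K/W
Q = A·ΔT/R = 129.5 × 38 / 11.443 = 430.03 W

430.0 W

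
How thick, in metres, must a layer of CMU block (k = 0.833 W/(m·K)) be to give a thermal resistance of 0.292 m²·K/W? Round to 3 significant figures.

L = R·k = 0.292 × 0.833 = 0.2432 m

0.243 m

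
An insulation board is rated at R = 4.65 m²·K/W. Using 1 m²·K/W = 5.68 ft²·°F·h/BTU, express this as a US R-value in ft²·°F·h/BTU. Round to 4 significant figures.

R_US = 4.65 × 5.68 = 26.412

26.41 ft²·°F·h/BTU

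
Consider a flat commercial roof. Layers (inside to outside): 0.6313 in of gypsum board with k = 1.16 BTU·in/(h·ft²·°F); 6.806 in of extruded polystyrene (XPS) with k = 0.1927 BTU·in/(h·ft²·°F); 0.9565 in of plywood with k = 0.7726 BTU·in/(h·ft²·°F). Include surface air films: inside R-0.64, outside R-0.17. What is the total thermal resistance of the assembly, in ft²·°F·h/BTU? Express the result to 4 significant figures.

0.6313/1.16 = 0.54422
6.806/0.1927 = 35.319
0.9565/0.7726 = 1.238
R_total = 0.64 + 0.54422 + 35.319 + 1.238 + 0.17 = 37.911 ft²·°F·h/BTU

37.91 ft²·°F·h/BTU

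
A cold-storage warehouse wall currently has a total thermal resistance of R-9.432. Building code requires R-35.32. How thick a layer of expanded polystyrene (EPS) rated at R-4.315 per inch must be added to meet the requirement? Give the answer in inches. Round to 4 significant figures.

6.000 in

ΔR = 35.32 − 9.432 = 25.888 ft²·°F·h/BTU
L = ΔR / (R/in) = 25.888/4.315 = 5.9995 in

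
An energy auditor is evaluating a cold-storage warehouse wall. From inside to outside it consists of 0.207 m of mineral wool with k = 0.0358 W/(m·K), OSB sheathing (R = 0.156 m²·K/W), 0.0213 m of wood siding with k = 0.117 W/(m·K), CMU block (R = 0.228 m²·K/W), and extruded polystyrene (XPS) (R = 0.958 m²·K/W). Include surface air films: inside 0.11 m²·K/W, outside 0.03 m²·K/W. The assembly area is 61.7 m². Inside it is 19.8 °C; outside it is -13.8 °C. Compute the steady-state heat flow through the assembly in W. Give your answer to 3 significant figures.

0.207/0.0358 = 5.782
0.0213/0.117 = 0.1821
R_total = 0.11 + 5.782 + 0.156 + 0.1821 + 0.228 + 0.958 + 0.03 = 7.446 m²·K/W
Q = A·ΔT/R = 61.7 × (19.8 − (-13.8)) / 7.446 = 278.4 W

278 W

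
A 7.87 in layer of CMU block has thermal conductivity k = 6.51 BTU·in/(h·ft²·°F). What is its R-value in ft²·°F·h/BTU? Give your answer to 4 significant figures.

R = L/k = 7.87/6.51 = 1.2089 ft²·°F·h/BTU

1.209 ft²·°F·h/BTU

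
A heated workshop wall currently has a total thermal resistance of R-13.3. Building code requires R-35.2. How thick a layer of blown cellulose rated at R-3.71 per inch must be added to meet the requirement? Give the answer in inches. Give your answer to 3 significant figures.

5.90 in

ΔR = 35.2 − 13.3 = 21.9 ft²·°F·h/BTU
L = ΔR / (R/in) = 21.9/3.71 = 5.903 in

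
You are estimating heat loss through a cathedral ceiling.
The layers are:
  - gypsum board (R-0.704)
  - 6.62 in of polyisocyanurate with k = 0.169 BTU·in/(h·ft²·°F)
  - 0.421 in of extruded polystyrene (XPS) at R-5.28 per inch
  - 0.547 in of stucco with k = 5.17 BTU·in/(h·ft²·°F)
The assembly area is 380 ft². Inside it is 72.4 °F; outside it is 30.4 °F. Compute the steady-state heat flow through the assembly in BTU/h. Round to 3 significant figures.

6.62/0.169 = 39.17
0.421 × 5.28 = 2.223
0.547/5.17 = 0.1058
R_total = 0.704 + 39.17 + 2.223 + 0.1058 = 42.2 ft²·°F·h/BTU
Q = A·ΔT/R = 380 × (72.4 − 30.4) / 42.2 = 378.2 BTU/h

378 BTU/h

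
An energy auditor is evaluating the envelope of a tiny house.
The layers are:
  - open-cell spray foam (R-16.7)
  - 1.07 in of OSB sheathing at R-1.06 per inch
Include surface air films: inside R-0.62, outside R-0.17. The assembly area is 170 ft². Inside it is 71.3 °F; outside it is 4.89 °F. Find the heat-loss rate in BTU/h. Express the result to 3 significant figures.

1.07 × 1.06 = 1.134
R_total = 0.62 + 16.7 + 1.134 + 0.17 = 18.62 ft²·°F·h/BTU
Q = A·ΔT/R = 170 × (71.3 − 4.89) / 18.62 = 606.2 BTU/h

606 BTU/h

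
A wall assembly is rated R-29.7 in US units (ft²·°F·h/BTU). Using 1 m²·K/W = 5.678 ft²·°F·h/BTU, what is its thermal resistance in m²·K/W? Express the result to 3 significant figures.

R_SI = 29.7/5.678 = 5.231

5.23 m²·K/W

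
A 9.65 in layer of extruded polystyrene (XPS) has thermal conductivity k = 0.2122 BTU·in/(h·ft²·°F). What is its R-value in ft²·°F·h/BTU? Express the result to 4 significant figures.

45.48 ft²·°F·h/BTU

R = L/k = 9.65/0.2122 = 45.476 ft²·°F·h/BTU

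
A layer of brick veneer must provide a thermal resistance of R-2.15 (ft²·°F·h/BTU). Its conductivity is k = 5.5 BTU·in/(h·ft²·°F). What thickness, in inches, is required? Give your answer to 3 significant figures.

11.8 in

L = R × k = 2.15 × 5.5 = 11.82 in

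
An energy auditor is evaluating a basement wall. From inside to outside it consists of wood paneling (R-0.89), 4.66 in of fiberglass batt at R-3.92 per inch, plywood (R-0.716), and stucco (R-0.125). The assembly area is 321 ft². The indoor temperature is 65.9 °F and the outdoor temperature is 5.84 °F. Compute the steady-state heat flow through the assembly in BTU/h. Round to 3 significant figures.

964 BTU/h

4.66 × 3.92 = 18.27
R_total = 0.89 + 18.27 + 0.716 + 0.125 = 20 ft²·°F·h/BTU
Q = A·ΔT/R = 321 × (65.9 − 5.84) / 20 = 964 BTU/h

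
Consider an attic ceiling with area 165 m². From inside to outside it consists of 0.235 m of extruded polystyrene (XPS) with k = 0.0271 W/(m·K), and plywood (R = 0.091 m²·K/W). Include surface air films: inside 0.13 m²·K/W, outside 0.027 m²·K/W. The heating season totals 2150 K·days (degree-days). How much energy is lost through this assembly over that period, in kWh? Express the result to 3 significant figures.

0.235/0.0271 = 8.672
R_total = 0.13 + 8.672 + 0.091 + 0.027 = 8.92 m²·K/W
E = A × HDD × 24 / R / 1000 = 165 × 2150 × 24 / 8.92 / 1000 = 954.5 kWh

955 kWh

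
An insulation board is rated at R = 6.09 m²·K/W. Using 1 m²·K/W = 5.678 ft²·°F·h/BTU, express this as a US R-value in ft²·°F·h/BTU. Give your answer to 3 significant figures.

34.6 ft²·°F·h/BTU

R_US = 6.09 × 5.678 = 34.58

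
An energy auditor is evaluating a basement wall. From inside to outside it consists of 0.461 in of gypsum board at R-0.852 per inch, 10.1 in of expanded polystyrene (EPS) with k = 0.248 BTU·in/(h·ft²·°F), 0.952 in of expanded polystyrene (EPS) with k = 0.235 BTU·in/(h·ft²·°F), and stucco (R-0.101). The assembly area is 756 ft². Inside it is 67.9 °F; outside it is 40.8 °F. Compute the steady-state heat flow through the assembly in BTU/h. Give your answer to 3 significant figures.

453 BTU/h

0.461 × 0.852 = 0.3928
10.1/0.248 = 40.73
0.952/0.235 = 4.051
R_total = 0.3928 + 40.73 + 4.051 + 0.101 = 45.27 ft²·°F·h/BTU
Q = A·ΔT/R = 756 × (67.9 − 40.8) / 45.27 = 452.6 BTU/h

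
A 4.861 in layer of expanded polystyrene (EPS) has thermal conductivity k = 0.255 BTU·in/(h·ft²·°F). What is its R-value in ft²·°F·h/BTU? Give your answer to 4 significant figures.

19.06 ft²·°F·h/BTU

R = L/k = 4.861/0.255 = 19.063 ft²·°F·h/BTU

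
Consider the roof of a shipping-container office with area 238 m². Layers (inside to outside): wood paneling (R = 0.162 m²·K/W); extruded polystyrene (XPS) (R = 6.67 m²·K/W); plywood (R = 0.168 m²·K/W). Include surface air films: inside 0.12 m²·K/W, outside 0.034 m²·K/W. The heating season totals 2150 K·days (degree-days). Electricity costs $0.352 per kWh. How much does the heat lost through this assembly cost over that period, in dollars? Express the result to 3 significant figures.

604 dollars

R_total = 0.12 + 0.162 + 6.67 + 0.168 + 0.034 = 7.154 m²·K/W
E = A × HDD × 24 / R / 1000 = 238 × 2150 × 24 / 7.154 / 1000 = 1717 kWh
Cost = 1717 × 0.352 = $604.3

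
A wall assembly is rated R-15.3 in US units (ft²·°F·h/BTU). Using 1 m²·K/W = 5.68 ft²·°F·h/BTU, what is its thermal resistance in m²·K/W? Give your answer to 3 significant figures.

R_SI = 15.3/5.68 = 2.694

2.69 m²·K/W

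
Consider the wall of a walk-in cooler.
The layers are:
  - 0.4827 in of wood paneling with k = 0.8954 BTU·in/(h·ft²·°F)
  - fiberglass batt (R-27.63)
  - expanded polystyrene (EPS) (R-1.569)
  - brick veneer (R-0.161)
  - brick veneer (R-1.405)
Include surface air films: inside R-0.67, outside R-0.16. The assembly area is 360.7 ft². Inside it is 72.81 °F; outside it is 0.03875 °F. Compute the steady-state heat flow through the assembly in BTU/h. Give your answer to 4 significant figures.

0.4827/0.8954 = 0.53909
R_total = 0.67 + 0.53909 + 27.63 + 1.569 + 0.161 + 1.405 + 0.16 = 32.134 ft²·°F·h/BTU
Q = A·ΔT/R = 360.7 × (72.81 − 0.03875) / 32.134 = 816.85 BTU/h

816.8 BTU/h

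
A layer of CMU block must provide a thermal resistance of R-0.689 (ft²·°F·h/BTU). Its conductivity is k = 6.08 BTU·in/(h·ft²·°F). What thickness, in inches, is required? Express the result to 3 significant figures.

L = R × k = 0.689 × 6.08 = 4.189 in

4.19 in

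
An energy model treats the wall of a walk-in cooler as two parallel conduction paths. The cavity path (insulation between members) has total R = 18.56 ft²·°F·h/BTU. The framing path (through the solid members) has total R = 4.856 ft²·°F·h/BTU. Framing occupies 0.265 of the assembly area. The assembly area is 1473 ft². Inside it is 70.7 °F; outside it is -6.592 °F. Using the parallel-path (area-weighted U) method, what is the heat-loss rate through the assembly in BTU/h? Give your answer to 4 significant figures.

U_eff = 0.735/18.56 + 0.265/4.856 = 0.039601 + 0.054572 = 0.094173
R_eff = 1/U_eff = 10.619 ft²·°F·h/BTU
Q = 1473 × (70.7 − (-6.592)) / 10.619 = 10722 BTU/h

10720 BTU/h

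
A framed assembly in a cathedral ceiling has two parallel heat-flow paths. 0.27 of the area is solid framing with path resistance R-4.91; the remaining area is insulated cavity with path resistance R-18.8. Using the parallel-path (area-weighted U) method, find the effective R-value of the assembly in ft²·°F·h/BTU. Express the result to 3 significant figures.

U_eff = 0.73/18.8 + 0.27/4.91 = 0.03883 + 0.05499 = 0.09382
R_eff = 1/U_eff = 10.66 ft²·°F·h/BTU

10.7 ft²·°F·h/BTU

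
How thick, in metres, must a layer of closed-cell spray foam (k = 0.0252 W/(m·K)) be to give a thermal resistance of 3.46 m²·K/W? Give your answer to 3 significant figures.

0.0872 m

L = R·k = 3.46 × 0.0252 = 0.08719 m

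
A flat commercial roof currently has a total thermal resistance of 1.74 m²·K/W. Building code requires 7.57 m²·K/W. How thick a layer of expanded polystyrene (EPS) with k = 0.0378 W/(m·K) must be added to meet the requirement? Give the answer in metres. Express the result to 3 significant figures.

0.220 m

ΔR = 7.57 − 1.74 = 5.83 m²·K/W
L = ΔR × k = 5.83 × 0.0378 = 0.2204 m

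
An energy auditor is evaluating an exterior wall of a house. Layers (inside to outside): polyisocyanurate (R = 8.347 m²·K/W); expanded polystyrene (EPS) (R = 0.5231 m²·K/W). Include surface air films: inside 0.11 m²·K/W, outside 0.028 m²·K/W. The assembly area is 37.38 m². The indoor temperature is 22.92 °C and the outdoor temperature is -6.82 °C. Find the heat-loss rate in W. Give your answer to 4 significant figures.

R_total = 0.11 + 8.347 + 0.5231 + 0.028 = 9.0081 m²·K/W
Q = A·ΔT/R = 37.38 × (22.92 − (-6.82)) / 9.0081 = 123.41 W

123.4 W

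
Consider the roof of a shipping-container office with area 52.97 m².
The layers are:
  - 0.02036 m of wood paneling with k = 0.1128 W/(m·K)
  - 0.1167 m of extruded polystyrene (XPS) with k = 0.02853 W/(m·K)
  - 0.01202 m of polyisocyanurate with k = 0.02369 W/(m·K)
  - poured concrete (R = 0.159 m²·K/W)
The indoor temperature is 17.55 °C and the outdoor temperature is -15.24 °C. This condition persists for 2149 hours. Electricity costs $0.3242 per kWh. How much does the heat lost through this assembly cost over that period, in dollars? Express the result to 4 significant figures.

0.02036/0.1128 = 0.1805
0.1167/0.02853 = 4.0904
0.01202/0.02369 = 0.50739
R_total = 0.1805 + 4.0904 + 0.50739 + 0.159 = 4.9373 m²·K/W
Q = 52.97 × (17.55 − (-15.24)) / 4.9373 = 351.79 W
E = 351.79 W × 2149 h / 1000 = 755.99 kWh
Cost = 755.99 × 0.3242 = $245.09

245.1 dollars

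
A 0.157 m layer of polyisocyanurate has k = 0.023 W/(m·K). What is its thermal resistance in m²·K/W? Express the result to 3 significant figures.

6.83 m²·K/W

R = L/k = 0.157/0.023 = 6.826 m²·K/W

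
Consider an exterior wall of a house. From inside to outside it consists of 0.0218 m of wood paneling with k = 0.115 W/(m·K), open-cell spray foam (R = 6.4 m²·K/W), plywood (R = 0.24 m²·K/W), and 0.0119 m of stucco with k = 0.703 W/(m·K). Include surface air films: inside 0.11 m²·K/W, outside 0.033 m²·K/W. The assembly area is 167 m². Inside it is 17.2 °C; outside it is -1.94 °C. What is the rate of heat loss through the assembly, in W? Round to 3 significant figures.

0.0218/0.115 = 0.1896
0.0119/0.703 = 0.01693
R_total = 0.11 + 0.1896 + 6.4 + 0.24 + 0.01693 + 0.033 = 6.989 m²·K/W
Q = A·ΔT/R = 167 × (17.2 − (-1.94)) / 6.989 = 457.3 W

457 W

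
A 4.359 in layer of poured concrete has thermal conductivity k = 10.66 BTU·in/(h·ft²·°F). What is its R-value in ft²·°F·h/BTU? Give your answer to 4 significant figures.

R = L/k = 4.359/10.66 = 0.40891 ft²·°F·h/BTU

0.4089 ft²·°F·h/BTU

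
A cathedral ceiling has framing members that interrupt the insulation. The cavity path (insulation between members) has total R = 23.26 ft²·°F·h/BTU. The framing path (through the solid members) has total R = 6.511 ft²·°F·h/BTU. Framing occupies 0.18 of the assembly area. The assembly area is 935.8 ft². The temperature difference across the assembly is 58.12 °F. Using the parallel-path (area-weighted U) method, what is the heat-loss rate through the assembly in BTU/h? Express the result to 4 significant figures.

U_eff = 0.82/23.26 + 0.18/6.511 = 0.035254 + 0.027646 = 0.062899
R_eff = 1/U_eff = 15.898 ft²·°F·h/BTU
Q = 935.8 × 58.12 / 15.898 = 3421 BTU/h

3421 BTU/h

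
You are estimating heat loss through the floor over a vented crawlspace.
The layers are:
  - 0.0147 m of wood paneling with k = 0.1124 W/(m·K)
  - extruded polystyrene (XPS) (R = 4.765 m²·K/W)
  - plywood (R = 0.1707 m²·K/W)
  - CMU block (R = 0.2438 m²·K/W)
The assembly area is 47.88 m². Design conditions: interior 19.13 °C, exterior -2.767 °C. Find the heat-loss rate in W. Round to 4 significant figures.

0.0147/0.1124 = 0.13078
R_total = 0.13078 + 4.765 + 0.1707 + 0.2438 = 5.3103 m²·K/W
Q = A·ΔT/R = 47.88 × (19.13 − (-2.767)) / 5.3103 = 197.43 W

197.4 W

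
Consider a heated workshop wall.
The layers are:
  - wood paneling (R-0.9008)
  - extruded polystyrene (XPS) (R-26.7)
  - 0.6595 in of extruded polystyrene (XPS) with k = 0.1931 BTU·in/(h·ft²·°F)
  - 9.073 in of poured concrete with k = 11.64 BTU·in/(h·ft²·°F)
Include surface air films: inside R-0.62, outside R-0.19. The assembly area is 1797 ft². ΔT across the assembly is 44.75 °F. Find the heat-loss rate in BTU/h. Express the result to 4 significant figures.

2466 BTU/h

0.6595/0.1931 = 3.4153
9.073/11.64 = 0.77947
R_total = 0.62 + 0.9008 + 26.7 + 3.4153 + 0.77947 + 0.19 = 32.606 ft²·°F·h/BTU
Q = A·ΔT/R = 1797 × 44.75 / 32.606 = 2466.3 BTU/h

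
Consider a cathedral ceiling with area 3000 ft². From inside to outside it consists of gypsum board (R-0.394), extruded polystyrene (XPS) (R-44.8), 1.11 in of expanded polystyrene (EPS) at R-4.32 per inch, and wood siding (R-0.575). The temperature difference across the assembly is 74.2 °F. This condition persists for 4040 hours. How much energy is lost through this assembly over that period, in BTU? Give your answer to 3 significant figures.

1.11 × 4.32 = 4.795
R_total = 0.394 + 44.8 + 4.795 + 0.575 = 50.56 ft²·°F·h/BTU
Q = 3000 × 74.2 / 50.56 = 4402 BTU/h
E = 4402 × 4040 = 17790000 BTU

17800000 BTU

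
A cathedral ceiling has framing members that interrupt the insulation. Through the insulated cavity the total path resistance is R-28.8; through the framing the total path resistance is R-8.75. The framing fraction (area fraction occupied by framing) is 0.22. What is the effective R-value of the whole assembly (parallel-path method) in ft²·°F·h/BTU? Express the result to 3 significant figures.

U_eff = 0.78/28.8 + 0.22/8.75 = 0.02708 + 0.02514 = 0.05223
R_eff = 1/U_eff = 19.15 ft²·°F·h/BTU

19.1 ft²·°F·h/BTU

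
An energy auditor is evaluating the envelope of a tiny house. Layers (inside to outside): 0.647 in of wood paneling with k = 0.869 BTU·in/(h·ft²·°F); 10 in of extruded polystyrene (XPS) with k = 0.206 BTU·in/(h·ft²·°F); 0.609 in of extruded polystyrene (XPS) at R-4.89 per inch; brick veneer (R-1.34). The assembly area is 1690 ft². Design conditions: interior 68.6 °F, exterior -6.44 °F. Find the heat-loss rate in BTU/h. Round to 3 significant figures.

2370 BTU/h

0.647/0.869 = 0.7445
10/0.206 = 48.54
0.609 × 4.89 = 2.978
R_total = 0.7445 + 48.54 + 2.978 + 1.34 = 53.61 ft²·°F·h/BTU
Q = A·ΔT/R = 1690 × (68.6 − (-6.44)) / 53.61 = 2366 BTU/h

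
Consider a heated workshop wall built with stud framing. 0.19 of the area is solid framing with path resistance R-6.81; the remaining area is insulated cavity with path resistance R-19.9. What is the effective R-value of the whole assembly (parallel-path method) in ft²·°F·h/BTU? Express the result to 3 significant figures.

U_eff = 0.81/19.9 + 0.19/6.81 = 0.0407 + 0.0279 = 0.0686
R_eff = 1/U_eff = 14.58 ft²·°F·h/BTU

14.6 ft²·°F·h/BTU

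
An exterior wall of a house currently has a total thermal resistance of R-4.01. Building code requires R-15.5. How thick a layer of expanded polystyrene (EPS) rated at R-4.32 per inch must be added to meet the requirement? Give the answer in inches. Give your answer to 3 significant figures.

2.66 in

ΔR = 15.5 − 4.01 = 11.49 ft²·°F·h/BTU
L = ΔR / (R/in) = 11.49/4.32 = 2.66 in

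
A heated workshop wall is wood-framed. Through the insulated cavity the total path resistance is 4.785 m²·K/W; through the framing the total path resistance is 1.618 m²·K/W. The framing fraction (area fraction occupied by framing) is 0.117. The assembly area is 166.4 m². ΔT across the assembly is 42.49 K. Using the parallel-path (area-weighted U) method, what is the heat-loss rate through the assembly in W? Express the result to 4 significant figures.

U_eff = 0.883/4.785 + 0.117/1.618 = 0.18454 + 0.072311 = 0.25685
R_eff = 1/U_eff = 3.8934 m²·K/W
Q = 166.4 × 42.49 / 3.8934 = 1816 W

1816 W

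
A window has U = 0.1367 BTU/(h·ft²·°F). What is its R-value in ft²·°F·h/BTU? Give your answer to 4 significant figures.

R = 1/U = 1/0.1367 = 7.3153

7.315 ft²·°F·h/BTU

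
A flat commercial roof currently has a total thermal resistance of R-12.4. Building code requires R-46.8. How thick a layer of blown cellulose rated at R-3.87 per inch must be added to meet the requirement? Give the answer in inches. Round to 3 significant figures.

8.89 in

ΔR = 46.8 − 12.4 = 34.4 ft²·°F·h/BTU
L = ΔR / (R/in) = 34.4/3.87 = 8.889 in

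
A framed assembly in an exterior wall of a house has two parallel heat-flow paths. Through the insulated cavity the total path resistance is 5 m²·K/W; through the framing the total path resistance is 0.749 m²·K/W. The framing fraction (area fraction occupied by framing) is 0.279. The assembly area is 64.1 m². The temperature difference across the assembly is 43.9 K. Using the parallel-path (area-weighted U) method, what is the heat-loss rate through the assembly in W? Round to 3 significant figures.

1450 W

U_eff = 0.721/5 + 0.279/0.749 = 0.1442 + 0.3725 = 0.5167
R_eff = 1/U_eff = 1.935 m²·K/W
Q = 64.1 × 43.9 / 1.935 = 1454 W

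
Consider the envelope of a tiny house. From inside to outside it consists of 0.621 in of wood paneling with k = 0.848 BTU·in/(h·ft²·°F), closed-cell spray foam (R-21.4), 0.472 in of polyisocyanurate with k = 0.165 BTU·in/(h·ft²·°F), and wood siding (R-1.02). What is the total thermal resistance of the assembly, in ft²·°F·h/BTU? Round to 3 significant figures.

26.0 ft²·°F·h/BTU

0.621/0.848 = 0.7323
0.472/0.165 = 2.861
R_total = 0.7323 + 21.4 + 2.861 + 1.02 = 26.01 ft²·°F·h/BTU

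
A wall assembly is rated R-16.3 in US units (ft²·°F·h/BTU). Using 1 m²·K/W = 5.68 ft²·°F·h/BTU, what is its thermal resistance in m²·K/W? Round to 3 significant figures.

R_SI = 16.3/5.68 = 2.87

2.87 m²·K/W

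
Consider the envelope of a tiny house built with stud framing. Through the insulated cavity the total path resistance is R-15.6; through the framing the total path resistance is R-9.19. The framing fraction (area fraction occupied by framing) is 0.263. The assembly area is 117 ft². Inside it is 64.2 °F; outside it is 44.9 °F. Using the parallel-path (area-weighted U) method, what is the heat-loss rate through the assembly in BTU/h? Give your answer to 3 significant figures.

171 BTU/h

U_eff = 0.737/15.6 + 0.263/9.19 = 0.04724 + 0.02862 = 0.07586
R_eff = 1/U_eff = 13.18 ft²·°F·h/BTU
Q = 117 × (64.2 − 44.9) / 13.18 = 171.3 BTU/h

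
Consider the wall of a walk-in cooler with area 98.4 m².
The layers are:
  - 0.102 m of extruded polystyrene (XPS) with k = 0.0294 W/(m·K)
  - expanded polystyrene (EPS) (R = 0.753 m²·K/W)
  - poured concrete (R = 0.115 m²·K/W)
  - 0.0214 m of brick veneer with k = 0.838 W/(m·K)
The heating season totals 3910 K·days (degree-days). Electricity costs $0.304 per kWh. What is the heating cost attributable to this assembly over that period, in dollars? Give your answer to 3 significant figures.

643 dollars

0.102/0.0294 = 3.469
0.0214/0.838 = 0.02554
R_total = 3.469 + 0.753 + 0.115 + 0.02554 = 4.363 m²·K/W
E = A × HDD × 24 / R / 1000 = 98.4 × 3910 × 24 / 4.363 / 1000 = 2116 kWh
Cost = 2116 × 0.304 = $643.4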